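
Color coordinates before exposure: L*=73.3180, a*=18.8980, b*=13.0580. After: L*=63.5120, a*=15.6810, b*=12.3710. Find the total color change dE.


dL = -9.8060, da = -3.2170, db = -0.6870
dE = sqrt((-9.8060)^2 + (-3.2170)^2 + (-0.6870)^2) = 10.3431


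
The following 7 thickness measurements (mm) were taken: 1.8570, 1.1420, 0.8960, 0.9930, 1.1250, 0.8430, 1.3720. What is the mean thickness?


Formula: Average = sum / n
Substituting: Average = 8.2280 / 7
Result: 1.1754 mm


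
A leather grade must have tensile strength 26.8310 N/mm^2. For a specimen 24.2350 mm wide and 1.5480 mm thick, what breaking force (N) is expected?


Formula: F = TS * w * t
Substituting: F = 26.8310 * 24.2350 * 1.5480
Result: 1006.5859 N


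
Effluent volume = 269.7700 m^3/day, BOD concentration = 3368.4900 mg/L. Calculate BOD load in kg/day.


Formula: BOD_load = volume * conc / 1000
Substituting: BOD_load = 269.7700 * 3368.4900 / 1000
Result: 908.7175 kg/day


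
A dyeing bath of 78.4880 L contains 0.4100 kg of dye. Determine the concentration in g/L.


Formula: Conc = dye_mass(kg) / volume(L) * 1000
Substituting: Conc = 0.4100 / 78.4880 * 1000
Result: 5.2237 g/L


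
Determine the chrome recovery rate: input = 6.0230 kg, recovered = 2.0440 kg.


Formula: Recovery = recovered / input * 100
Substituting: Recovery = 2.0440 / 6.0230 * 100
Result: 33.9366 %


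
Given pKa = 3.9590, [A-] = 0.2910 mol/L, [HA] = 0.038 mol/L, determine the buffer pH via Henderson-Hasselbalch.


ratio = [A-] / [HA] = 0.2910 / 0.038 = 7.6579
log10(ratio) = 0.8841
pH = pKa + log10(ratio) = 3.9590 + 0.8841 = 4.8431


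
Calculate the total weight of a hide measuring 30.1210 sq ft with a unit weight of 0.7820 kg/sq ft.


Formula: Weight = area * weight_per_sqft
Substituting: Weight = 30.1210 * 0.7820
Result: 23.5546 kg


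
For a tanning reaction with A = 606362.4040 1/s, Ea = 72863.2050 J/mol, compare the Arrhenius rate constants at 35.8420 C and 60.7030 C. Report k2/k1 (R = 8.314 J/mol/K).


T1 = 35.8420 + 273.15 = 308.9920 K; T2 = 60.7030 + 273.15 = 333.8530 K
k1 = A * exp(-Ea/(R*T1)) = 606362.4040 * exp(-72863.2050/(8.314*308.9920)) = 2.9166e-07 1/s
k2 = A * exp(-Ea/(R*T2)) = 606362.4040 * exp(-72863.2050/(8.314*333.8530)) = 2.4107e-06 1/s
k2/k1 = 2.4107e-06 / 2.9166e-07 = 8.2656


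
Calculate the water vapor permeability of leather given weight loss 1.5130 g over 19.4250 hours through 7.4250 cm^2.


Formula: WVP = loss / (area * time)
Substituting: WVP = 1.5130 / (7.4250 * 19.4250)
Result: 0.0104901 g/(cm^2*hr)


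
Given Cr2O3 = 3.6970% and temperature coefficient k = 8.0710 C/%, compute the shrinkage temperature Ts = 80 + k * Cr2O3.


Formula: Ts = 80 + k * Cr2O3
Substituting: Ts = 80 + 8.0710 * 3.6970
Result: 109.8385 C


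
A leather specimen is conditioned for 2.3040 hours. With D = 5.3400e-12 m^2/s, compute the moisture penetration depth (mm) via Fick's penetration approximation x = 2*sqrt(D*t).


t = 2.3040 hr * 3600 = 8294.4000 s
D * t = 5.3400e-12 * 8294.4000 = 4.4292e-08
x = 2 * sqrt(D*t) = 2 * sqrt(4.4292e-08) = 4.2091e-04 m = 0.4209 mm


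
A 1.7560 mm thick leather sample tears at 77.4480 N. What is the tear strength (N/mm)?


Formula: Tear strength = force / thickness
Substituting: Tear strength = 77.4480 / 1.7560
Result: 44.1048 N/mm


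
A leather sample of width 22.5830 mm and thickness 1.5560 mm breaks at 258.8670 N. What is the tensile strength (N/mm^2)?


Formula: TS = force / (width * thickness)
Substituting: TS = 258.8670 / (22.5830 * 1.5560)
Result: 7.3669 N/mm^2


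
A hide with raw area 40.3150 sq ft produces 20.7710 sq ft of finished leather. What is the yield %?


Formula: Yield = finished / raw * 100
Substituting: Yield = 20.7710 / 40.3150 * 100
Result: 51.5218 %


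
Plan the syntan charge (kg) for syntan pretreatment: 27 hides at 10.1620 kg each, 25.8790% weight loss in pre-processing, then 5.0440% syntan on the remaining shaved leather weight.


Total_raw = N * avg_wt = 27 * 10.1620 = 274.3740 kg
Substrate = Total_raw * (1 - loss/100) = 274.3740 * (1 - 25.8790/100) = 203.3688 kg
Syntan = Substrate * pct / 100 = 203.3688 * 5.0440 / 100 = 10.2579 kg


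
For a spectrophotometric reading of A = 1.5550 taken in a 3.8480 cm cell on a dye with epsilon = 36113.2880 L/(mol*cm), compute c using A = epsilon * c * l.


Formula: c = A / (epsilon * l)
Substituting: c = 1.5550 / (36113.2880 * 3.8480)
Result: 1.1190e-05 mol/L


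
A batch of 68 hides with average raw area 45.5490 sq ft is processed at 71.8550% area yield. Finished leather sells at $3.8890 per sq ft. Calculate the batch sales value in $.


Raw_total = N * avg_area = 68 * 45.5490 = 3097.3320 sq ft
Finished = Raw_total * yield / 100 = 3097.3320 * 71.8550 / 100 = 2225.5879 sq ft
Value = Finished * price = 2225.5879 * 3.8890 = 8655.3114 $


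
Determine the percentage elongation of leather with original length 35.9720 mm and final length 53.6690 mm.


Formula: Elongation = (Lf - L0) / L0 * 100
Substituting: Elongation = (53.6690 - 35.9720) / 35.9720 * 100
Result: 49.1966 %


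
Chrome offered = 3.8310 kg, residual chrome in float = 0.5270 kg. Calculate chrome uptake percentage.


Formula: Uptake = (offered - residual) / offered * 100
Substituting: Uptake = (3.8310 - 0.5270) / 3.8310 * 100
Result: 86.2438 %


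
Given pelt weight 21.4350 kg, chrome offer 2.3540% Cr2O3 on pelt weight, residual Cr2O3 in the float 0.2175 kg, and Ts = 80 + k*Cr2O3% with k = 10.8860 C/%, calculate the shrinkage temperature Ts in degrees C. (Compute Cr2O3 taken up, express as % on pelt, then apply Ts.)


Offered = pelt * offer_pct / 100 = 21.4350 * 2.3540 / 100 = 0.5046 kg
Uptake = offered - residual = 0.5046 - 0.2175 = 0.2871 kg
Cr2O3% on pelt = uptake / pelt * 100 = 0.2871 / 21.4350 * 100 = 1.3393 %
Ts = 80 + k * Cr2O3% = 80 + 10.8860 * 1.3393 = 94.5797 C


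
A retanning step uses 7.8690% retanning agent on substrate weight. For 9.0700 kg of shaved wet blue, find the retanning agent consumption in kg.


Formula: Retan = substrate * pct / 100
Substituting: Retan = 9.0700 * 7.8690 / 100
Result: 0.7137 kg


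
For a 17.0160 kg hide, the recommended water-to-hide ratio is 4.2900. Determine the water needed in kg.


Formula: Water = hide_weight * ratio
Substituting: Water = 17.0160 * 4.2900
Result: 72.9986 kg


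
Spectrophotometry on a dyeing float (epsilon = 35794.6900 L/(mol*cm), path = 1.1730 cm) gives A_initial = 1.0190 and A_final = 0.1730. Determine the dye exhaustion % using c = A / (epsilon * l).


c_initial = A_i / (epsilon * l) = 1.0190 / (35794.6900 * 1.1730) = 2.4269e-05 mol/L
c_final = A_f / (epsilon * l) = 0.1730 / (35794.6900 * 1.1730) = 4.1203e-06 mol/L
Exhaustion = (c_initial - c_final) / c_initial * 100 = (2.4269e-05 - 4.1203e-06) / 2.4269e-05 * 100 = 83.0226 %


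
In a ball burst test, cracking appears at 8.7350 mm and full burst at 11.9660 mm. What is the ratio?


Formula: Ratio = crack / burst
Substituting: Ratio = 8.7350 / 11.9660
Result: 0.7300


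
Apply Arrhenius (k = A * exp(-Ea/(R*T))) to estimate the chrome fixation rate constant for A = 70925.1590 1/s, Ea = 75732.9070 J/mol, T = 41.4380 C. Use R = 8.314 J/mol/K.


T_K = T_C + 273.15 = 41.4380 + 273.15 = 314.5880 K
exponent = -Ea / (R * T_K) = -75732.9070 / (8.314 * 314.5880) = -28.9556
k = A * exp(exponent) = 70925.1590 * exp(-28.9556) = 1.8860e-08 1/s


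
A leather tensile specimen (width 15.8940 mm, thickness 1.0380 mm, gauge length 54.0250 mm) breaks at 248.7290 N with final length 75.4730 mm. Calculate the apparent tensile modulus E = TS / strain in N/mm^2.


TS = F / (w * t) = 248.7290 / (15.8940 * 1.0380) = 15.0763 N/mm^2
strain = (Lf - L0) / L0 = (75.4730 - 54.0250) / 54.0250 = 0.3970
E = TS / strain = 15.0763 / 0.3970 = 37.9755 N/mm^2


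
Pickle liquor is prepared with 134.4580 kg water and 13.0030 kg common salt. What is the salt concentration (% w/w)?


Formula: Conc = salt / (water + salt) * 100
Substituting: Conc = 13.0030 / (134.4580 + 13.0030) * 100
Result: 8.8179 %


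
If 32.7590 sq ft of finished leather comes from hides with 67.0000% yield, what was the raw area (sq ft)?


Formula: raw = finished * 100 / yield
Substituting: raw = 32.7590 * 100 / 67.0000
Result: 48.8940 sq ft


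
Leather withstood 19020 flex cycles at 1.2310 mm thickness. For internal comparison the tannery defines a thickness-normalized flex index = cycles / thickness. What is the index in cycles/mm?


Formula: Index = cycles / thickness
Substituting: Index = 19020 / 1.2310
Result: 15450.8530 cycles/mm


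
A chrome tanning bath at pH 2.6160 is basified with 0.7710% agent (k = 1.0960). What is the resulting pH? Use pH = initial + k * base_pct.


Formula: pH_final = pH_initial + k * base_pct
Substituting: pH_final = 2.6160 + 1.0960 * 0.7710
Result: 3.4610


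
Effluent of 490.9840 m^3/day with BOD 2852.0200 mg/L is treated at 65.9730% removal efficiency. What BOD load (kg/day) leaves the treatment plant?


Load_in = volume * conc / 1000 = 490.9840 * 2852.0200 / 1000 = 1400.2962 kg/day
Removed = Load_in * eff / 100 = 1400.2962 * 65.9730 / 100 = 923.8174 kg/day
Load_out = Load_in - Removed = 1400.2962 - 923.8174 = 476.4788 kg/day


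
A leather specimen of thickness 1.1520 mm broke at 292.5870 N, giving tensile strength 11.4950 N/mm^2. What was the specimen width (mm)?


Formula: w = F / (TS * t)
Substituting: w = 292.5870 / (11.4950 * 1.1520)
Result: 22.0950 mm


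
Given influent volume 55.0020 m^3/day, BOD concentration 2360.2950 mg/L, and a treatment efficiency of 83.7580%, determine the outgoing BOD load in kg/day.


Load_in = volume * conc / 1000 = 55.0020 * 2360.2950 / 1000 = 129.8209 kg/day
Removed = Load_in * eff / 100 = 129.8209 * 83.7580 / 100 = 108.7354 kg/day
Load_out = Load_in - Removed = 129.8209 - 108.7354 = 21.0855 kg/day


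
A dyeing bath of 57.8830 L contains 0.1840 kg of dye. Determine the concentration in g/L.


Formula: Conc = dye_mass(kg) / volume(L) * 1000
Substituting: Conc = 0.1840 / 57.8830 * 1000
Result: 3.1788 g/L


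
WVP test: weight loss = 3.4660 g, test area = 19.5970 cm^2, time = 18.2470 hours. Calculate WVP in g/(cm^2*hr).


Formula: WVP = loss / (area * time)
Substituting: WVP = 3.4660 / (19.5970 * 18.2470)
Result: 0.00969276 g/(cm^2*hr)


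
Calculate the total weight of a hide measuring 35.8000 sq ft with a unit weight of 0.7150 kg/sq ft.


Formula: Weight = area * weight_per_sqft
Substituting: Weight = 35.8000 * 0.7150
Result: 25.5970 kg


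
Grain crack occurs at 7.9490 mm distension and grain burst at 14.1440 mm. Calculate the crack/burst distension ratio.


Formula: Ratio = crack / burst
Substituting: Ratio = 7.9490 / 14.1440
Result: 0.5620


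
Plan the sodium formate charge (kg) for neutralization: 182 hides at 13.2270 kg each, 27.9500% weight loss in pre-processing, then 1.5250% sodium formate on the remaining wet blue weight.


Total_raw = N * avg_wt = 182 * 13.2270 = 2407.3140 kg
Substrate = Total_raw * (1 - loss/100) = 2407.3140 * (1 - 27.9500/100) = 1734.4697 kg
Neutralizer = Substrate * pct / 100 = 1734.4697 * 1.5250 / 100 = 26.4507 kg


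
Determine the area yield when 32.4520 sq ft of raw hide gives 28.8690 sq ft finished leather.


Formula: Yield = finished / raw * 100
Substituting: Yield = 28.8690 / 32.4520 * 100
Result: 88.9591 %


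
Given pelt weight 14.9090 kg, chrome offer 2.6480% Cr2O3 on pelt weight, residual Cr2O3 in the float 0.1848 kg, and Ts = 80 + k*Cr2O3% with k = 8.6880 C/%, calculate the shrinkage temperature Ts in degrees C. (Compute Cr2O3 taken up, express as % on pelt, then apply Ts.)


Offered = pelt * offer_pct / 100 = 14.9090 * 2.6480 / 100 = 0.3948 kg
Uptake = offered - residual = 0.3948 - 0.1848 = 0.2100 kg
Cr2O3% on pelt = uptake / pelt * 100 = 0.2100 / 14.9090 * 100 = 1.4085 %
Ts = 80 + k * Cr2O3% = 80 + 8.6880 * 1.4085 = 92.2369 C


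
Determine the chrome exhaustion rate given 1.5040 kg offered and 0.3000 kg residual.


Formula: Uptake = (offered - residual) / offered * 100
Substituting: Uptake = (1.5040 - 0.3000) / 1.5040 * 100
Result: 80.0532 %


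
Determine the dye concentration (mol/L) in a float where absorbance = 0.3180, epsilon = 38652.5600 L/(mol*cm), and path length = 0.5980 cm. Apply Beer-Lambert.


Formula: c = A / (epsilon * l)
Substituting: c = 0.3180 / (38652.5600 * 0.5980)
Result: 1.3758e-05 mol/L


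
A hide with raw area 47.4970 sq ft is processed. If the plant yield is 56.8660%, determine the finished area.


Formula: finished = raw * yield / 100
Substituting: finished = 47.4970 * 56.8660 / 100
Result: 27.0096 sq ft


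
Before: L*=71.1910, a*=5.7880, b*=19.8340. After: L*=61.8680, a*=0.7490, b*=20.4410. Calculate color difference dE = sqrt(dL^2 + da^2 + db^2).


dL = -9.3230, da = -5.0390, db = 0.6070
dE = sqrt((-9.3230)^2 + (-5.0390)^2 + 0.6070^2) = 10.6150


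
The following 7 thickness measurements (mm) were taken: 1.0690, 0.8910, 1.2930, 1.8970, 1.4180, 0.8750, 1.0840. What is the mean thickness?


Formula: Average = sum / n
Substituting: Average = 8.5270 / 7
Result: 1.2181 mm


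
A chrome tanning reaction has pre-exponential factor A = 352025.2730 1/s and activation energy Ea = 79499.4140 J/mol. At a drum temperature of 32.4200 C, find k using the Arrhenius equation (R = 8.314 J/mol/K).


T_K = T_C + 273.15 = 32.4200 + 273.15 = 305.5700 K
exponent = -Ea / (R * T_K) = -79499.4140 / (8.314 * 305.5700) = -31.2927
k = A * exp(exponent) = 352025.2730 * exp(-31.2927) = 9.0432e-09 1/s


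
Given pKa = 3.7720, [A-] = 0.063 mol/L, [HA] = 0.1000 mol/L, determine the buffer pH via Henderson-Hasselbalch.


ratio = [A-] / [HA] = 0.063 / 0.1000 = 0.6300
log10(ratio) = -0.2007
pH = pKa + log10(ratio) = 3.7720 - 0.2007 = 3.5713


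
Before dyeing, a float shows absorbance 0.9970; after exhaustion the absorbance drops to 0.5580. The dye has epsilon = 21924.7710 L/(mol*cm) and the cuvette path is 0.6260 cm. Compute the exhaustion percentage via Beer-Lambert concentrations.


c_initial = A_i / (epsilon * l) = 0.9970 / (21924.7710 * 0.6260) = 7.2642e-05 mol/L
c_final = A_f / (epsilon * l) = 0.5580 / (21924.7710 * 0.6260) = 4.0656e-05 mol/L
Exhaustion = (c_initial - c_final) / c_initial * 100 = (7.2642e-05 - 4.0656e-05) / 7.2642e-05 * 100 = 44.0321 %


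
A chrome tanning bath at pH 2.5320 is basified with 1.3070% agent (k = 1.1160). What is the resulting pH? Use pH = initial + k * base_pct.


Formula: pH_final = pH_initial + k * base_pct
Substituting: pH_final = 2.5320 + 1.1160 * 1.3070
Result: 3.9906


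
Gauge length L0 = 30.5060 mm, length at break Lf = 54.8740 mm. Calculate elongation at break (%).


Formula: Elongation = (Lf - L0) / L0 * 100
Substituting: Elongation = (54.8740 - 30.5060) / 30.5060 * 100
Result: 79.8794 %


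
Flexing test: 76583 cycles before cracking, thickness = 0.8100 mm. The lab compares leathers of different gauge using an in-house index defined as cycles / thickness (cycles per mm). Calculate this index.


Formula: Index = cycles / thickness
Substituting: Index = 76583 / 0.8100
Result: 94546.9136 cycles/mm


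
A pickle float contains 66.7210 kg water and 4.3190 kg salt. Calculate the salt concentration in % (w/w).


Formula: Conc = salt / (water + salt) * 100
Substituting: Conc = 4.3190 / (66.7210 + 4.3190) * 100
Result: 6.0797 %


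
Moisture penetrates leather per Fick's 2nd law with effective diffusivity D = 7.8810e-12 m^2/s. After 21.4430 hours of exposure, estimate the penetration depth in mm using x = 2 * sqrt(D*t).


t = 21.4430 hr * 3600 = 77194.8000 s
D * t = 7.8810e-12 * 77194.8000 = 6.0837e-07
x = 2 * sqrt(D*t) = 2 * sqrt(6.0837e-07) = 0.00155996 m = 1.5600 mm


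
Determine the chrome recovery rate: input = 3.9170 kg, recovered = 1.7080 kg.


Formula: Recovery = recovered / input * 100
Substituting: Recovery = 1.7080 / 3.9170 * 100
Result: 43.6048 %


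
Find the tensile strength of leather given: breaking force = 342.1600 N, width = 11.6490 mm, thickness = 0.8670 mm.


Formula: TS = force / (width * thickness)
Substituting: TS = 342.1600 / (11.6490 * 0.8670)
Result: 33.8783 N/mm^2


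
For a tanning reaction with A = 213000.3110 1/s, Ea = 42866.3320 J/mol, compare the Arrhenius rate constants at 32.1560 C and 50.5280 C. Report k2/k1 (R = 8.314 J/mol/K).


T1 = 32.1560 + 273.15 = 305.3060 K; T2 = 50.5280 + 273.15 = 323.6780 K
k1 = A * exp(-Ea/(R*T1)) = 213000.3110 * exp(-42866.3320/(8.314*305.3060)) = 0.00986592 1/s
k2 = A * exp(-Ea/(R*T2)) = 213000.3110 * exp(-42866.3320/(8.314*323.6780)) = 0.0257294 1/s
k2/k1 = 0.0257294 / 0.00986592 = 2.6079


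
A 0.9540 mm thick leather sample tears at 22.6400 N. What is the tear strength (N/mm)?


Formula: Tear strength = force / thickness
Substituting: Tear strength = 22.6400 / 0.9540
Result: 23.7317 N/mm


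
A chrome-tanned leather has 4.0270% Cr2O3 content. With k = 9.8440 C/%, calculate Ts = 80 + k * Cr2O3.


Formula: Ts = 80 + k * Cr2O3
Substituting: Ts = 80 + 9.8440 * 4.0270
Result: 119.6418 C


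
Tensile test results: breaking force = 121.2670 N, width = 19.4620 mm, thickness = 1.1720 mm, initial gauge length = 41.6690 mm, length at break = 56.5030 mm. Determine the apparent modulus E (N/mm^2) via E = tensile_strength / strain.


TS = F / (w * t) = 121.2670 / (19.4620 * 1.1720) = 5.3165 N/mm^2
strain = (Lf - L0) / L0 = (56.5030 - 41.6690) / 41.6690 = 0.3560
E = TS / strain = 5.3165 / 0.3560 = 14.9342 N/mm^2


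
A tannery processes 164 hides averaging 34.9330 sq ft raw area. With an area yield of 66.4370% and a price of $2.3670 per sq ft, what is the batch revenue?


Raw_total = N * avg_area = 164 * 34.9330 = 5729.0120 sq ft
Finished = Raw_total * yield / 100 = 5729.0120 * 66.4370 / 100 = 3806.1837 sq ft
Value = Finished * price = 3806.1837 * 2.3670 = 9009.2368 $


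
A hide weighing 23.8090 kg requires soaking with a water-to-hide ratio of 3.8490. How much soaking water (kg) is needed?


Formula: Water = hide_weight * ratio
Substituting: Water = 23.8090 * 3.8490
Result: 91.6408 kg


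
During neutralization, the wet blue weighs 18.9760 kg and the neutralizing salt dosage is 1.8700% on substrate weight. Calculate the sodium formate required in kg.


Formula: Neutralizer = substrate * pct / 100
Substituting: Neutralizer = 18.9760 * 1.8700 / 100
Result: 0.3549 kg


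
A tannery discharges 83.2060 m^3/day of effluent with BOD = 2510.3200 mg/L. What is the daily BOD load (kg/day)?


Formula: BOD_load = volume * conc / 1000
Substituting: BOD_load = 83.2060 * 2510.3200 / 1000
Result: 208.8737 kg/day


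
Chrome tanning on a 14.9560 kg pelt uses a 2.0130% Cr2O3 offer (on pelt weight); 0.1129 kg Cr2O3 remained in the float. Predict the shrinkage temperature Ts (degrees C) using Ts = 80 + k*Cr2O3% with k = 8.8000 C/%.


Offered = pelt * offer_pct / 100 = 14.9560 * 2.0130 / 100 = 0.3011 kg
Uptake = offered - residual = 0.3011 - 0.1129 = 0.1882 kg
Cr2O3% on pelt = uptake / pelt * 100 = 0.1882 / 14.9560 * 100 = 1.2581 %
Ts = 80 + k * Cr2O3% = 80 + 8.8000 * 1.2581 = 91.0714 C


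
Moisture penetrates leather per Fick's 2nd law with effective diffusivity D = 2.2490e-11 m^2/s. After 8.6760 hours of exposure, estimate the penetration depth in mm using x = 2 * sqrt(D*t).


t = 8.6760 hr * 3600 = 31233.6000 s
D * t = 2.2490e-11 * 31233.6000 = 7.0244e-07
x = 2 * sqrt(D*t) = 2 * sqrt(7.0244e-07) = 0.00167624 m = 1.6762 mm


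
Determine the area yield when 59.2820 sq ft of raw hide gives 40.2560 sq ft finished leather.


Formula: Yield = finished / raw * 100
Substituting: Yield = 40.2560 / 59.2820 * 100
Result: 67.9059 %


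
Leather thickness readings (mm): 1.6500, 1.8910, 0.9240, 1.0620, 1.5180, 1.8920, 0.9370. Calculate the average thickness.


Formula: Average = sum / n
Substituting: Average = 9.8740 / 7
Result: 1.4106 mm


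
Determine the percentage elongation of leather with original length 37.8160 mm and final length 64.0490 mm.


Formula: Elongation = (Lf - L0) / L0 * 100
Substituting: Elongation = (64.0490 - 37.8160) / 37.8160 * 100
Result: 69.3701 %


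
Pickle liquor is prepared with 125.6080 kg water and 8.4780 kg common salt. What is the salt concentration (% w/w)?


Formula: Conc = salt / (water + salt) * 100
Substituting: Conc = 8.4780 / (125.6080 + 8.4780) * 100
Result: 6.3228 %


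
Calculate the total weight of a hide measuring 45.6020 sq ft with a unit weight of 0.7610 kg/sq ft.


Formula: Weight = area * weight_per_sqft
Substituting: Weight = 45.6020 * 0.7610
Result: 34.7031 kg


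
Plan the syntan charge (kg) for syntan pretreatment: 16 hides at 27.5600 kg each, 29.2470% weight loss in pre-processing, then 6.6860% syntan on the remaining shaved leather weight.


Total_raw = N * avg_wt = 16 * 27.5600 = 440.9600 kg
Substrate = Total_raw * (1 - loss/100) = 440.9600 * (1 - 29.2470/100) = 311.9924 kg
Syntan = Substrate * pct / 100 = 311.9924 * 6.6860 / 100 = 20.8598 kg


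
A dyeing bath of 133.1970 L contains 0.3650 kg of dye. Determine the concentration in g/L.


Formula: Conc = dye_mass(kg) / volume(L) * 1000
Substituting: Conc = 0.3650 / 133.1970 * 1000
Result: 2.7403 g/L


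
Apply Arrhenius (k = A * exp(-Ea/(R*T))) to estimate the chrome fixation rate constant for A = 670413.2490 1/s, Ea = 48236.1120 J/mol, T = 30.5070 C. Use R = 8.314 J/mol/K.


T_K = T_C + 273.15 = 30.5070 + 273.15 = 303.6570 K
exponent = -Ea / (R * T_K) = -48236.1120 / (8.314 * 303.6570) = -19.1064
k = A * exp(exponent) = 670413.2490 * exp(-19.1064) = 0.00337704 1/s


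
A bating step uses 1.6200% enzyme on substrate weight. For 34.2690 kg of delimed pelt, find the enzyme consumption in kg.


Formula: Enzyme = substrate * pct / 100
Substituting: Enzyme = 34.2690 * 1.6200 / 100
Result: 0.5552 kg


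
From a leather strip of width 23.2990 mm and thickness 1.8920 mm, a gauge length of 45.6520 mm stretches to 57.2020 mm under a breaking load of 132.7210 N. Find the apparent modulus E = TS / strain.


TS = F / (w * t) = 132.7210 / (23.2990 * 1.8920) = 3.0108 N/mm^2
strain = (Lf - L0) / L0 = (57.2020 - 45.6520) / 45.6520 = 0.2530
E = TS / strain = 3.0108 / 0.2530 = 11.9003 N/mm^2


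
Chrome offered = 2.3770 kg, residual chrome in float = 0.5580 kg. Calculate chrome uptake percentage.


Formula: Uptake = (offered - residual) / offered * 100
Substituting: Uptake = (2.3770 - 0.5580) / 2.3770 * 100
Result: 76.5250 %


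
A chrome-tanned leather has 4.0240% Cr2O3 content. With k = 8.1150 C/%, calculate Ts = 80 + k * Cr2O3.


Formula: Ts = 80 + k * Cr2O3
Substituting: Ts = 80 + 8.1150 * 4.0240
Result: 112.6548 C


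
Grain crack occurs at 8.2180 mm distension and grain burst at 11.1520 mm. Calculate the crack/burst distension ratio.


Formula: Ratio = crack / burst
Substituting: Ratio = 8.2180 / 11.1520
Result: 0.7369


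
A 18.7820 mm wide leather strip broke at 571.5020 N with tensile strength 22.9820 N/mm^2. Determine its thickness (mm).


Formula: t = F / (TS * w)
Substituting: t = 571.5020 / (22.9820 * 18.7820)
Result: 1.3240 mm


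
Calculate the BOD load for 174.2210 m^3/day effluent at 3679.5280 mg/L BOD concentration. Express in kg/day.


Formula: BOD_load = volume * conc / 1000
Substituting: BOD_load = 174.2210 * 3679.5280 / 1000
Result: 641.0510 kg/day


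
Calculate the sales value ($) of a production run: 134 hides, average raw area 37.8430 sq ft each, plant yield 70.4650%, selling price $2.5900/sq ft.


Raw_total = N * avg_area = 134 * 37.8430 = 5070.9620 sq ft
Finished = Raw_total * yield / 100 = 5070.9620 * 70.4650 / 100 = 3573.2534 sq ft
Value = Finished * price = 3573.2534 * 2.5900 = 9254.7262 $


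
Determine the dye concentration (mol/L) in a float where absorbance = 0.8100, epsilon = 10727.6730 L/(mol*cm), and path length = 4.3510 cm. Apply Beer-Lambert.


Formula: c = A / (epsilon * l)
Substituting: c = 0.8100 / (10727.6730 * 4.3510)
Result: 1.7354e-05 mol/L


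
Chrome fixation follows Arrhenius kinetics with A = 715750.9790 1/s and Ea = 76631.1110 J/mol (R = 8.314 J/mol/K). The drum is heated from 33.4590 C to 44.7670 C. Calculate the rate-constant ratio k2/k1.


T1 = 33.4590 + 273.15 = 306.6090 K; T2 = 44.7670 + 273.15 = 317.9170 K
k1 = A * exp(-Ea/(R*T1)) = 715750.9790 * exp(-76631.1110/(8.314*306.6090)) = 6.2984e-08 1/s
k2 = A * exp(-Ea/(R*T2)) = 715750.9790 * exp(-76631.1110/(8.314*317.9170)) = 1.8349e-07 1/s
k2/k1 = 1.8349e-07 / 6.2984e-08 = 2.9132


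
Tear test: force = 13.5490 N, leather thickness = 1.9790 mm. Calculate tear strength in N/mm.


Formula: Tear strength = force / thickness
Substituting: Tear strength = 13.5490 / 1.9790
Result: 6.8464 N/mm


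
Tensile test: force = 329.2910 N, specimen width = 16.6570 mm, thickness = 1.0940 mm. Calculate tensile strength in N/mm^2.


Formula: TS = force / (width * thickness)
Substituting: TS = 329.2910 / (16.6570 * 1.0940)
Result: 18.0703 N/mm^2


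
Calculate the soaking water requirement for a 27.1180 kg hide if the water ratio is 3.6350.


Formula: Water = hide_weight * ratio
Substituting: Water = 27.1180 * 3.6350
Result: 98.5739 kg


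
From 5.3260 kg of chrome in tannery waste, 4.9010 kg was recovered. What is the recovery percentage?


Formula: Recovery = recovered / input * 100
Substituting: Recovery = 4.9010 / 5.3260 * 100
Result: 92.0203 %


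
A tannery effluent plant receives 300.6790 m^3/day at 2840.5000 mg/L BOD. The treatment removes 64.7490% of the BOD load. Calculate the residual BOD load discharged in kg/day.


Load_in = volume * conc / 1000 = 300.6790 * 2840.5000 / 1000 = 854.0787 kg/day
Removed = Load_in * eff / 100 = 854.0787 * 64.7490 / 100 = 553.0074 kg/day
Load_out = Load_in - Removed = 854.0787 - 553.0074 = 301.0713 kg/day


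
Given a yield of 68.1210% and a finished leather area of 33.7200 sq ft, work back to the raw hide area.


Formula: raw = finished * 100 / yield
Substituting: raw = 33.7200 * 100 / 68.1210
Result: 49.5002 sq ft


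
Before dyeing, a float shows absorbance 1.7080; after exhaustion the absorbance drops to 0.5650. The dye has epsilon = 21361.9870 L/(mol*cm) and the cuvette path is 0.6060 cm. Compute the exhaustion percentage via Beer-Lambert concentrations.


c_initial = A_i / (epsilon * l) = 1.7080 / (21361.9870 * 0.6060) = 1.3194e-04 mol/L
c_final = A_f / (epsilon * l) = 0.5650 / (21361.9870 * 0.6060) = 4.3645e-05 mol/L
Exhaustion = (c_initial - c_final) / c_initial * 100 = (1.3194e-04 - 4.3645e-05) / 1.3194e-04 * 100 = 66.9204 %


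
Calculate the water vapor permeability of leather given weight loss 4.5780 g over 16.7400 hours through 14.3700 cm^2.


Formula: WVP = loss / (area * time)
Substituting: WVP = 4.5780 / (14.3700 * 16.7400)
Result: 0.0190311 g/(cm^2*hr)


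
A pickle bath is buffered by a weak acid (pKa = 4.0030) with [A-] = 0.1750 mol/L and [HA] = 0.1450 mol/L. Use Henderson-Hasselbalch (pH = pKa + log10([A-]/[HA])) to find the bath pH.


ratio = [A-] / [HA] = 0.1750 / 0.1450 = 1.2069
log10(ratio) = 0.08167
pH = pKa + log10(ratio) = 4.0030 + 0.08167 = 4.0847


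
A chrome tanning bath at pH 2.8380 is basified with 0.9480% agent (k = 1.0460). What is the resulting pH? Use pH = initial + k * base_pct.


Formula: pH_final = pH_initial + k * base_pct
Substituting: pH_final = 2.8380 + 1.0460 * 0.9480
Result: 3.8296


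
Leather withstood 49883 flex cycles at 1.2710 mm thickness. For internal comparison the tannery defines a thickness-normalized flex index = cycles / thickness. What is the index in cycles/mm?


Formula: Index = cycles / thickness
Substituting: Index = 49883 / 1.2710
Result: 39247.0496 cycles/mm


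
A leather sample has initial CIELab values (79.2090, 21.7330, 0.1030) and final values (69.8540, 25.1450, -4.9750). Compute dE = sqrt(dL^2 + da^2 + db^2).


dL = -9.3550, da = 3.4120, db = -5.0780
dE = sqrt((-9.3550)^2 + 3.4120^2 + (-5.0780)^2) = 11.1778


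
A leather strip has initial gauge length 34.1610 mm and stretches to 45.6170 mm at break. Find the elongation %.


Formula: Elongation = (Lf - L0) / L0 * 100
Substituting: Elongation = (45.6170 - 34.1610) / 34.1610 * 100
Result: 33.5353 %


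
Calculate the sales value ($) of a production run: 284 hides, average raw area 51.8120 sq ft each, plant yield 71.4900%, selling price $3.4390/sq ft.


Raw_total = N * avg_area = 284 * 51.8120 = 14714.6080 sq ft
Finished = Raw_total * yield / 100 = 14714.6080 * 71.4900 / 100 = 10519.4733 sq ft
Value = Finished * price = 10519.4733 * 3.4390 = 36176.4685 $


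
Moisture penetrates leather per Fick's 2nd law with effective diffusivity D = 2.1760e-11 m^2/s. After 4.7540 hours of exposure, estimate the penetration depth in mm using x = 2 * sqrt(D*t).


t = 4.7540 hr * 3600 = 17114.4000 s
D * t = 2.1760e-11 * 17114.4000 = 3.7241e-07
x = 2 * sqrt(D*t) = 2 * sqrt(3.7241e-07) = 0.00122051 m = 1.2205 mm


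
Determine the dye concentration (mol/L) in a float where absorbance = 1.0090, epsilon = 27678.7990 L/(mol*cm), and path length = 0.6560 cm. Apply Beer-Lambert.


Formula: c = A / (epsilon * l)
Substituting: c = 1.0090 / (27678.7990 * 0.6560)
Result: 5.5570e-05 mol/L


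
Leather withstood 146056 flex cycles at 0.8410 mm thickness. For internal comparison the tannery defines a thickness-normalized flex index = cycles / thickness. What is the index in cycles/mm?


Formula: Index = cycles / thickness
Substituting: Index = 146056 / 0.8410
Result: 173669.4411 cycles/mm


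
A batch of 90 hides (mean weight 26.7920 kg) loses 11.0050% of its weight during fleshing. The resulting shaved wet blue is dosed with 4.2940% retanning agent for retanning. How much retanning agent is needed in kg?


Total_raw = N * avg_wt = 90 * 26.7920 = 2411.2800 kg
Substrate = Total_raw * (1 - loss/100) = 2411.2800 * (1 - 11.0050/100) = 2145.9186 kg
Retan = Substrate * pct / 100 = 2145.9186 * 4.2940 / 100 = 92.1457 kg


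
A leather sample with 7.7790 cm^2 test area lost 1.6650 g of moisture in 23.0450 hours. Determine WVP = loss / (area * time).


Formula: WVP = loss / (area * time)
Substituting: WVP = 1.6650 / (7.7790 * 23.0450)
Result: 0.00928782 g/(cm^2*hr)


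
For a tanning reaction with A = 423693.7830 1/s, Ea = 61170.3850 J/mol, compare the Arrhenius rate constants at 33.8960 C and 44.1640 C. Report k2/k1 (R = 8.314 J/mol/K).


T1 = 33.8960 + 273.15 = 307.0460 K; T2 = 44.1640 + 273.15 = 317.3140 K
k1 = A * exp(-Ea/(R*T1)) = 423693.7830 * exp(-61170.3850/(8.314*307.0460)) = 1.6610e-05 1/s
k2 = A * exp(-Ea/(R*T2)) = 423693.7830 * exp(-61170.3850/(8.314*317.3140)) = 3.6068e-05 1/s
k2/k1 = 3.6068e-05 / 1.6610e-05 = 2.1715


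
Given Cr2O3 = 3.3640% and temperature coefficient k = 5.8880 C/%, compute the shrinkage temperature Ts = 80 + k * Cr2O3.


Formula: Ts = 80 + k * Cr2O3
Substituting: Ts = 80 + 5.8880 * 3.3640
Result: 99.8072 C


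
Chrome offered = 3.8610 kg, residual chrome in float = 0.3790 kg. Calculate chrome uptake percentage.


Formula: Uptake = (offered - residual) / offered * 100
Substituting: Uptake = (3.8610 - 0.3790) / 3.8610 * 100
Result: 90.1839 %


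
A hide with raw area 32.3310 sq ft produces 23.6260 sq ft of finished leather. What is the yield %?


Formula: Yield = finished / raw * 100
Substituting: Yield = 23.6260 / 32.3310 * 100
Result: 73.0754 %


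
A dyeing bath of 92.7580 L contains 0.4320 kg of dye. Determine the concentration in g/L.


Formula: Conc = dye_mass(kg) / volume(L) * 1000
Substituting: Conc = 0.4320 / 92.7580 * 1000
Result: 4.6573 g/L


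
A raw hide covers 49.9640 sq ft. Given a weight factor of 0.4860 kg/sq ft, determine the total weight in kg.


Formula: Weight = area * weight_per_sqft
Substituting: Weight = 49.9640 * 0.4860
Result: 24.2825 kg


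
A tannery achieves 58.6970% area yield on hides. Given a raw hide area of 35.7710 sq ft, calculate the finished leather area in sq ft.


Formula: finished = raw * yield / 100
Substituting: finished = 35.7710 * 58.6970 / 100
Result: 20.9965 sq ft


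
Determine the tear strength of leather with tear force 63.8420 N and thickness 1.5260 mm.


Formula: Tear strength = force / thickness
Substituting: Tear strength = 63.8420 / 1.5260
Result: 41.8362 N/mm


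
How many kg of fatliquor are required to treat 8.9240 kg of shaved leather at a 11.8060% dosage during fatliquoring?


Formula: Fat = substrate * pct / 100
Substituting: Fat = 8.9240 * 11.8060 / 100
Result: 1.0536 kg


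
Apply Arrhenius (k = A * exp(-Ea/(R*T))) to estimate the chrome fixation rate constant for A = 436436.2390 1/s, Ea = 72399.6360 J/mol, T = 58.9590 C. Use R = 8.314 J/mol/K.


T_K = T_C + 273.15 = 58.9590 + 273.15 = 332.1090 K
exponent = -Ea / (R * T_K) = -72399.6360 / (8.314 * 332.1090) = -26.2208
k = A * exp(exponent) = 436436.2390 * exp(-26.2208) = 1.7880e-06 1/s


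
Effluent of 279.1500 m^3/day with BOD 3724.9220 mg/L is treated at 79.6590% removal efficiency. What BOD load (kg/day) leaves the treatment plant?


Load_in = volume * conc / 1000 = 279.1500 * 3724.9220 / 1000 = 1039.8120 kg/day
Removed = Load_in * eff / 100 = 1039.8120 * 79.6590 / 100 = 828.3038 kg/day
Load_out = Load_in - Removed = 1039.8120 - 828.3038 = 211.5082 kg/day


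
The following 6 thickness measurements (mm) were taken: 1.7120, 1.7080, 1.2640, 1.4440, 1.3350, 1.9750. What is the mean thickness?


Formula: Average = sum / n
Substituting: Average = 9.4380 / 6
Result: 1.5730 mm


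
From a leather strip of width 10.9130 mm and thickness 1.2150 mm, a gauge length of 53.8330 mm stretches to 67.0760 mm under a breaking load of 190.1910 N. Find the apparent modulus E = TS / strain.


TS = F / (w * t) = 190.1910 / (10.9130 * 1.2150) = 14.3440 N/mm^2
strain = (Lf - L0) / L0 = (67.0760 - 53.8330) / 53.8330 = 0.2460
E = TS / strain = 14.3440 / 0.2460 = 58.3085 N/mm^2


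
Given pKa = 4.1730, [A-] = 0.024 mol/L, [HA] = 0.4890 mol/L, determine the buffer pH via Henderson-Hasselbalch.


ratio = [A-] / [HA] = 0.024 / 0.4890 = 0.0490798
log10(ratio) = -1.3091
pH = pKa + log10(ratio) = 4.1730 - 1.3091 = 2.8639


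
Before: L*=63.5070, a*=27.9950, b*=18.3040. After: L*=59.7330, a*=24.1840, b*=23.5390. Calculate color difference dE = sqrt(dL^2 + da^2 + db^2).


dL = -3.7740, da = -3.8110, db = 5.2350
dE = sqrt((-3.7740)^2 + (-3.8110)^2 + 5.2350^2) = 7.4948


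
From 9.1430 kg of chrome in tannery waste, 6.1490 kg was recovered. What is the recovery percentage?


Formula: Recovery = recovered / input * 100
Substituting: Recovery = 6.1490 / 9.1430 * 100
Result: 67.2536 %


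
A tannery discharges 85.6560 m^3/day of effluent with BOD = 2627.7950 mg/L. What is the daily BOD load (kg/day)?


Formula: BOD_load = volume * conc / 1000
Substituting: BOD_load = 85.6560 * 2627.7950 / 1000
Result: 225.0864 kg/day


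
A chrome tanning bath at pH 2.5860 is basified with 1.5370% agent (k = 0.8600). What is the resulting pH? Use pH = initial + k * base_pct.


Formula: pH_final = pH_initial + k * base_pct
Substituting: pH_final = 2.5860 + 0.8600 * 1.5370
Result: 3.9078


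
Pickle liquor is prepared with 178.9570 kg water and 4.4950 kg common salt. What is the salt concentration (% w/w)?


Formula: Conc = salt / (water + salt) * 100
Substituting: Conc = 4.4950 / (178.9570 + 4.4950) * 100
Result: 2.4502 %


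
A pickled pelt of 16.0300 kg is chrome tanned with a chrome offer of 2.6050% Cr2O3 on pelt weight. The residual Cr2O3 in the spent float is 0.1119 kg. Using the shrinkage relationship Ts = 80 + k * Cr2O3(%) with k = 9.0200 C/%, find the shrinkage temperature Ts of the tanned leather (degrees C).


Offered = pelt * offer_pct / 100 = 16.0300 * 2.6050 / 100 = 0.4176 kg
Uptake = offered - residual = 0.4176 - 0.1119 = 0.3057 kg
Cr2O3% on pelt = uptake / pelt * 100 = 0.3057 / 16.0300 * 100 = 1.9069 %
Ts = 80 + k * Cr2O3% = 80 + 9.0200 * 1.9069 = 97.2005 C


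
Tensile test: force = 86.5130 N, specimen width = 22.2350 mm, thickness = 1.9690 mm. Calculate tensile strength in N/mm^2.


Formula: TS = force / (width * thickness)
Substituting: TS = 86.5130 / (22.2350 * 1.9690)
Result: 1.9761 N/mm^2


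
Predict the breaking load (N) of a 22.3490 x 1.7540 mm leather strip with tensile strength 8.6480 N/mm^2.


Formula: F = TS * w * t
Substituting: F = 8.6480 * 22.3490 * 1.7540
Result: 339.0029 N


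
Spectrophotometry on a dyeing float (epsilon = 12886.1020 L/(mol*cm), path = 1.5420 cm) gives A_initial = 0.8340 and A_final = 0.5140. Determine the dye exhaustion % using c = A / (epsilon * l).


c_initial = A_i / (epsilon * l) = 0.8340 / (12886.1020 * 1.5420) = 4.1972e-05 mol/L
c_final = A_f / (epsilon * l) = 0.5140 / (12886.1020 * 1.5420) = 2.5868e-05 mol/L
Exhaustion = (c_initial - c_final) / c_initial * 100 = (4.1972e-05 - 2.5868e-05) / 4.1972e-05 * 100 = 38.3693 %


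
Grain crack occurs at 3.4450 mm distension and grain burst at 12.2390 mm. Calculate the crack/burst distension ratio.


Formula: Ratio = crack / burst
Substituting: Ratio = 3.4450 / 12.2390
Result: 0.2815


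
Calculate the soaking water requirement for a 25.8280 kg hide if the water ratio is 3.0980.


Formula: Water = hide_weight * ratio
Substituting: Water = 25.8280 * 3.0980
Result: 80.0151 kg


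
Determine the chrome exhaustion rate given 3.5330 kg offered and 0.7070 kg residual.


Formula: Uptake = (offered - residual) / offered * 100
Substituting: Uptake = (3.5330 - 0.7070) / 3.5330 * 100
Result: 79.9887 %


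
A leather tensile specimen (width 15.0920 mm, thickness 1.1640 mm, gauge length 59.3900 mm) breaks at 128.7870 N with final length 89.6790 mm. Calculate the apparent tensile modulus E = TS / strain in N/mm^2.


TS = F / (w * t) = 128.7870 / (15.0920 * 1.1640) = 7.3312 N/mm^2
strain = (Lf - L0) / L0 = (89.6790 - 59.3900) / 59.3900 = 0.5100
E = TS / strain = 7.3312 / 0.5100 = 14.3748 N/mm^2


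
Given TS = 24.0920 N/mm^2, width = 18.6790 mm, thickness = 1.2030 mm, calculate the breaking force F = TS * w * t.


Formula: F = TS * w * t
Substituting: F = 24.0920 * 18.6790 * 1.2030
Result: 541.3674 N


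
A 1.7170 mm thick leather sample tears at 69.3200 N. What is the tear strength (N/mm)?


Formula: Tear strength = force / thickness
Substituting: Tear strength = 69.3200 / 1.7170
Result: 40.3727 N/mm


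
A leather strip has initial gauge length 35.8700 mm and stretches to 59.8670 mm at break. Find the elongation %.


Formula: Elongation = (Lf - L0) / L0 * 100
Substituting: Elongation = (59.8670 - 35.8700) / 35.8700 * 100
Result: 66.8999 %


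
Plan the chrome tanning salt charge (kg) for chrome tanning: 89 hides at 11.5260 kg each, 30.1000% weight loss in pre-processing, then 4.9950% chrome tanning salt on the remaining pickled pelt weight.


Total_raw = N * avg_wt = 89 * 11.5260 = 1025.8140 kg
Substrate = Total_raw * (1 - loss/100) = 1025.8140 * (1 - 30.1000/100) = 717.0440 kg
Chrome = Substrate * pct / 100 = 717.0440 * 4.9950 / 100 = 35.8163 kg


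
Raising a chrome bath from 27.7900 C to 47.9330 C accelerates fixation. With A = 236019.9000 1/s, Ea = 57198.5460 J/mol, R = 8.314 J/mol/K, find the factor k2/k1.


T1 = 27.7900 + 273.15 = 300.9400 K; T2 = 47.9330 + 273.15 = 321.0830 K
k1 = A * exp(-Ea/(R*T1)) = 236019.9000 * exp(-57198.5460/(8.314*300.9400)) = 2.7832e-05 1/s
k2 = A * exp(-Ea/(R*T2)) = 236019.9000 * exp(-57198.5460/(8.314*321.0830)) = 1.1679e-04 1/s
k2/k1 = 1.1679e-04 / 2.7832e-05 = 4.1962


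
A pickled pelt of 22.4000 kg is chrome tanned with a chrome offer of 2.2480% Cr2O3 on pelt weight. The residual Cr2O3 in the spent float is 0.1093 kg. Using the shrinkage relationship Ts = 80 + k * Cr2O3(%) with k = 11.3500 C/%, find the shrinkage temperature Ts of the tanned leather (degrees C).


Offered = pelt * offer_pct / 100 = 22.4000 * 2.2480 / 100 = 0.5036 kg
Uptake = offered - residual = 0.5036 - 0.1093 = 0.3943 kg
Cr2O3% on pelt = uptake / pelt * 100 = 0.3943 / 22.4000 * 100 = 1.7601 %
Ts = 80 + k * Cr2O3% = 80 + 11.3500 * 1.7601 = 99.9766 C
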